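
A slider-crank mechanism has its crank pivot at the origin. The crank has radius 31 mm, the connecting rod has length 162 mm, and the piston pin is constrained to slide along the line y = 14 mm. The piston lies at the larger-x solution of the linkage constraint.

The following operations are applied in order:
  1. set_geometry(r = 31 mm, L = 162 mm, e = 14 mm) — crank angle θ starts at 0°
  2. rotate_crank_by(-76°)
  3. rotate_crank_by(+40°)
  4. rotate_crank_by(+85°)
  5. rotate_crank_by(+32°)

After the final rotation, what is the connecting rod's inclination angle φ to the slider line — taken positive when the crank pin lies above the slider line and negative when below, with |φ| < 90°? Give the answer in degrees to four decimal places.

5.8879

set_geometry: r = 31 mm, L = 162 mm, e = 14 mm; θ ← 0°
rotate_crank_by(-76°): θ ← 0° -76° = -76°
rotate_crank_by(+40°): θ ← -76° +40° = -36°
rotate_crank_by(+85°): θ ← -36° +85° = 49°
rotate_crank_by(+32°): θ ← 49° +32° = 81°
crank pin P = (r cos θ, r sin θ) = (4.849468, 30.618339)
h = r sin θ − e = 30.618339 − 14 = 16.618339
sin φ = h / L = 16.618339 / 162 = 0.10258234
φ = arcsin(0.10258234) = 5.887892°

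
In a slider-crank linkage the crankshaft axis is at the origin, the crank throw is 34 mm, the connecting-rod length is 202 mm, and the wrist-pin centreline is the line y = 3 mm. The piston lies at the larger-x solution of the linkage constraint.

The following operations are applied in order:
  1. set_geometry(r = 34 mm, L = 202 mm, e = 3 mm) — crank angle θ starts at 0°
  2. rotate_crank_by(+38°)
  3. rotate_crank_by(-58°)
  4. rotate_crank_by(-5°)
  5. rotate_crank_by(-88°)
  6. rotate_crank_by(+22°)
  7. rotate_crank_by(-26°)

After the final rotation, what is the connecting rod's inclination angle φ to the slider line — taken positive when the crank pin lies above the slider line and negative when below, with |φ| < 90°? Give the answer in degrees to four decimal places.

-9.4869

set_geometry: r = 34 mm, L = 202 mm, e = 3 mm; θ ← 0°
rotate_crank_by(+38°): θ ← 0° +38° = 38°
rotate_crank_by(-58°): θ ← 38° -58° = -20°
rotate_crank_by(-5°): θ ← -20° -5° = -25°
rotate_crank_by(-88°): θ ← -25° -88° = -113°
rotate_crank_by(+22°): θ ← -113° +22° = -91°
rotate_crank_by(-26°): θ ← -91° -26° = -117°
crank pin P = (r cos θ, r sin θ) = (-15.435677, -30.294222)
h = r sin θ − e = -30.294222 − 3 = -33.294222
sin φ = h / L = -33.294222 / 202 = -0.16482288
φ = arcsin(-0.16482288) = -9.486945°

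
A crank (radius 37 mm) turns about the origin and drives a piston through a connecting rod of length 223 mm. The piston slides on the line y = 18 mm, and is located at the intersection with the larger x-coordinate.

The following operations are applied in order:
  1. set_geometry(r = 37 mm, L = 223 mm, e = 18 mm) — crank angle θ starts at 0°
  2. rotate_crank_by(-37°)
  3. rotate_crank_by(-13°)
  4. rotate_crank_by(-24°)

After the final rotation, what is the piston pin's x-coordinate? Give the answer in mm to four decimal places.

set_geometry: r = 37 mm, L = 223 mm, e = 18 mm; θ ← 0°
rotate_crank_by(-37°): θ ← 0° -37° = -37°
rotate_crank_by(-13°): θ ← -37° -13° = -50°
rotate_crank_by(-24°): θ ← -50° -24° = -74°
crank pin P = (r cos θ, r sin θ) = (10.198582, -35.566683)
h = r sin θ − e = -35.566683 − 18 = -53.566683
x = r cos θ + √(L² − h²) = 10.198582 + √(49729.0 − 2869.3895) = 10.198582 + 216.470807 = 226.669390

226.6694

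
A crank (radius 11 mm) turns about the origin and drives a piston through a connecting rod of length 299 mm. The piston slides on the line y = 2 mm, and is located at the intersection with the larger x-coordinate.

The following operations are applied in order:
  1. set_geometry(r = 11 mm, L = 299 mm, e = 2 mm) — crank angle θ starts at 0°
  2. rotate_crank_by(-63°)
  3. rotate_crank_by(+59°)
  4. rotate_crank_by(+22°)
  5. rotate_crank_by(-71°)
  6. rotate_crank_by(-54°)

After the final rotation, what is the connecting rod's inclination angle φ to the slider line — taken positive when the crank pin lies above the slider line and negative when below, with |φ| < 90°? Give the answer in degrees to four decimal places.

-2.3997

set_geometry: r = 11 mm, L = 299 mm, e = 2 mm; θ ← 0°
rotate_crank_by(-63°): θ ← 0° -63° = -63°
rotate_crank_by(+59°): θ ← -63° +59° = -4°
rotate_crank_by(+22°): θ ← -4° +22° = 18°
rotate_crank_by(-71°): θ ← 18° -71° = -53°
rotate_crank_by(-54°): θ ← -53° -54° = -107°
crank pin P = (r cos θ, r sin θ) = (-3.216089, -10.519352)
h = r sin θ − e = -10.519352 − 2 = -12.519352
sin φ = h / L = -12.519352 / 299 = -0.04187074
φ = arcsin(-0.04187074) = -2.399718°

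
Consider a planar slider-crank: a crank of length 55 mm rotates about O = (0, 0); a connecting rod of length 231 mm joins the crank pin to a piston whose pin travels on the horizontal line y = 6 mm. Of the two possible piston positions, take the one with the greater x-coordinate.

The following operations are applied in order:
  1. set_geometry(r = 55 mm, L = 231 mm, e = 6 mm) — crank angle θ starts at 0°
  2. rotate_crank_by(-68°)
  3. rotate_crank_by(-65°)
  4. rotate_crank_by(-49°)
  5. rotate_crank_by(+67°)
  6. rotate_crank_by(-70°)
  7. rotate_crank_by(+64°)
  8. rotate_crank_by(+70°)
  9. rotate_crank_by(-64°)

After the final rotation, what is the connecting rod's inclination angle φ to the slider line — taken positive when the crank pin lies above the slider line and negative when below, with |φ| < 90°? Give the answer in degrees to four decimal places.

-13.9905

set_geometry: r = 55 mm, L = 231 mm, e = 6 mm; θ ← 0°
rotate_crank_by(-68°): θ ← 0° -68° = -68°
rotate_crank_by(-65°): θ ← -68° -65° = -133°
rotate_crank_by(-49°): θ ← -133° -49° = -182°
rotate_crank_by(+67°): θ ← -182° +67° = -115°
rotate_crank_by(-70°): θ ← -115° -70° = -185°
rotate_crank_by(+64°): θ ← -185° +64° = -121°
rotate_crank_by(+70°): θ ← -121° +70° = -51°
rotate_crank_by(-64°): θ ← -51° -64° = -115°
crank pin P = (r cos θ, r sin θ) = (-23.244004, -49.846928)
h = r sin θ − e = -49.846928 − 6 = -55.846928
sin φ = h / L = -55.846928 / 231 = -0.24176159
φ = arcsin(-0.24176159) = -13.990534°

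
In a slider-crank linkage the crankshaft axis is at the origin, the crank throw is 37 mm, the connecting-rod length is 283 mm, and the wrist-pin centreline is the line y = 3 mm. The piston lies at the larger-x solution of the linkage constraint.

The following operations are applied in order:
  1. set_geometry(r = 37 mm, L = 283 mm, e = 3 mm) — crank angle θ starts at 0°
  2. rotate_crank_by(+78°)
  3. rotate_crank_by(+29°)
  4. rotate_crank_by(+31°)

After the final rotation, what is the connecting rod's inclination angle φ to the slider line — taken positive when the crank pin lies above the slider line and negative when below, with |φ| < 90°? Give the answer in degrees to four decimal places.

set_geometry: r = 37 mm, L = 283 mm, e = 3 mm; θ ← 0°
rotate_crank_by(+78°): θ ← 0° +78° = 78°
rotate_crank_by(+29°): θ ← 78° +29° = 107°
rotate_crank_by(+31°): θ ← 107° +31° = 138°
crank pin P = (r cos θ, r sin θ) = (-27.496359, 24.757832)
h = r sin θ − e = 24.757832 − 3 = 21.757832
sin φ = h / L = 21.757832 / 283 = 0.07688280
φ = arcsin(0.07688280) = 4.409411°

4.4094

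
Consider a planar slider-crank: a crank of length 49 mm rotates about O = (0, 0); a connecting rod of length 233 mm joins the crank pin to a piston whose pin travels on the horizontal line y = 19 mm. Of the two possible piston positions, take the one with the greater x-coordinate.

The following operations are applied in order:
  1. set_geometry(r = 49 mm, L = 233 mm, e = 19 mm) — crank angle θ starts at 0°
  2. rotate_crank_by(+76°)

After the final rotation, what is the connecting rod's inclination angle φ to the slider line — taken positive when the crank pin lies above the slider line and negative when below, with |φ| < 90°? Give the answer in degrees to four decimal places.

set_geometry: r = 49 mm, L = 233 mm, e = 19 mm; θ ← 0°
rotate_crank_by(+76°): θ ← 0° +76° = 76°
crank pin P = (r cos θ, r sin θ) = (11.854173, 47.544491)
h = r sin θ − e = 47.544491 − 19 = 28.544491
sin φ = h / L = 28.544491 / 233 = 0.12250854
φ = arcsin(0.12250854) = 7.036900°

7.0369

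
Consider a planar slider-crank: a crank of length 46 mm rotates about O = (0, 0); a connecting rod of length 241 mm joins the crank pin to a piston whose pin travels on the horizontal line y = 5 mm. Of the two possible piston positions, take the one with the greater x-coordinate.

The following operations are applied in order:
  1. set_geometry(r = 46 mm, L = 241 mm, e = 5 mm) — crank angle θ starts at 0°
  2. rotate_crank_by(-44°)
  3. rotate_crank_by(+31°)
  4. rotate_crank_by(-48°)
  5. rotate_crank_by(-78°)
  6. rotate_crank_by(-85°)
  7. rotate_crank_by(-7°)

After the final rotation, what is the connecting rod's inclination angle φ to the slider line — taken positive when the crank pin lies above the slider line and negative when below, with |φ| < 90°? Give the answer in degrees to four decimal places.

set_geometry: r = 46 mm, L = 241 mm, e = 5 mm; θ ← 0°
rotate_crank_by(-44°): θ ← 0° -44° = -44°
rotate_crank_by(+31°): θ ← -44° +31° = -13°
rotate_crank_by(-48°): θ ← -13° -48° = -61°
rotate_crank_by(-78°): θ ← -61° -78° = -139°
rotate_crank_by(-85°): θ ← -139° -85° = -224°
rotate_crank_by(-7°): θ ← -224° -7° = -231°
crank pin P = (r cos θ, r sin θ) = (-28.948738, 35.748714)
h = r sin θ − e = 35.748714 − 5 = 30.748714
sin φ = h / L = 30.748714 / 241 = 0.12758803
φ = arcsin(0.12758803) = 7.330236°

7.3302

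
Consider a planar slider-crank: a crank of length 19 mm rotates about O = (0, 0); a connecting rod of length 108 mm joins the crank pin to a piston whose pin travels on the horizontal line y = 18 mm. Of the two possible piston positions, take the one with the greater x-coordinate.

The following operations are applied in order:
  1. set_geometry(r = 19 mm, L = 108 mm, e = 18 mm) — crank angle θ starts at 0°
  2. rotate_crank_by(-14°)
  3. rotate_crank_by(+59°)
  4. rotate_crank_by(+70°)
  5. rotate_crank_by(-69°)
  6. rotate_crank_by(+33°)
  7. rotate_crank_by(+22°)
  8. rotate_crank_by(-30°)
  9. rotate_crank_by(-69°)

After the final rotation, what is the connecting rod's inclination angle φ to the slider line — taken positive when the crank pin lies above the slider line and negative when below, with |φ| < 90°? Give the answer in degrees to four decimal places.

-9.2375

set_geometry: r = 19 mm, L = 108 mm, e = 18 mm; θ ← 0°
rotate_crank_by(-14°): θ ← 0° -14° = -14°
rotate_crank_by(+59°): θ ← -14° +59° = 45°
rotate_crank_by(+70°): θ ← 45° +70° = 115°
rotate_crank_by(-69°): θ ← 115° -69° = 46°
rotate_crank_by(+33°): θ ← 46° +33° = 79°
rotate_crank_by(+22°): θ ← 79° +22° = 101°
rotate_crank_by(-30°): θ ← 101° -30° = 71°
rotate_crank_by(-69°): θ ← 71° -69° = 2°
crank pin P = (r cos θ, r sin θ) = (18.988426, 0.663090)
h = r sin θ − e = 0.663090 − 18 = -17.336910
sin φ = h / L = -17.336910 / 108 = -0.16052694
φ = arcsin(-0.16052694) = -9.237483°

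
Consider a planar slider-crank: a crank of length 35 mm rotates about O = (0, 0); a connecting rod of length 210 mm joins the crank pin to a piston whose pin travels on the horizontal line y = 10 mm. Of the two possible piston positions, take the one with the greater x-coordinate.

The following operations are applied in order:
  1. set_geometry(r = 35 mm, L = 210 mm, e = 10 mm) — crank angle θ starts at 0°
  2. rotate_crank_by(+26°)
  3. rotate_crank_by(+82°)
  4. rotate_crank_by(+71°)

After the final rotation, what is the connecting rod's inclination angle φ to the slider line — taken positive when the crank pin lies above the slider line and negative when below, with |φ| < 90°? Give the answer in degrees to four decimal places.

set_geometry: r = 35 mm, L = 210 mm, e = 10 mm; θ ← 0°
rotate_crank_by(+26°): θ ← 0° +26° = 26°
rotate_crank_by(+82°): θ ← 26° +82° = 108°
rotate_crank_by(+71°): θ ← 108° +71° = 179°
crank pin P = (r cos θ, r sin θ) = (-34.994669, 0.610834)
h = r sin θ − e = 0.610834 − 10 = -9.389166
sin φ = h / L = -9.389166 / 210 = -0.04471031
φ = arcsin(-0.04471031) = -2.562566°

-2.5626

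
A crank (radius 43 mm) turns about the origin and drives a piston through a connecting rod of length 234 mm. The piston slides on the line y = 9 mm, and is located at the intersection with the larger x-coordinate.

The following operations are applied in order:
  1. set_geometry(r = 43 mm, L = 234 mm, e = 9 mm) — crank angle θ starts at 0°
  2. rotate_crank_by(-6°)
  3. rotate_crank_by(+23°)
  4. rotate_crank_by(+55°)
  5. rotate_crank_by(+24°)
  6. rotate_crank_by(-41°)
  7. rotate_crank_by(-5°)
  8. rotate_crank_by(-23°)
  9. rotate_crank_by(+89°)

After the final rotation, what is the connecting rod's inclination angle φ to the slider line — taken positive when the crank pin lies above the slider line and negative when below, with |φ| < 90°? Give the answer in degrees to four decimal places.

set_geometry: r = 43 mm, L = 234 mm, e = 9 mm; θ ← 0°
rotate_crank_by(-6°): θ ← 0° -6° = -6°
rotate_crank_by(+23°): θ ← -6° +23° = 17°
rotate_crank_by(+55°): θ ← 17° +55° = 72°
rotate_crank_by(+24°): θ ← 72° +24° = 96°
rotate_crank_by(-41°): θ ← 96° -41° = 55°
rotate_crank_by(-5°): θ ← 55° -5° = 50°
rotate_crank_by(-23°): θ ← 50° -23° = 27°
rotate_crank_by(+89°): θ ← 27° +89° = 116°
crank pin P = (r cos θ, r sin θ) = (-18.849959, 38.648144)
h = r sin θ − e = 38.648144 − 9 = 29.648144
sin φ = h / L = 29.648144 / 234 = 0.12670147
φ = arcsin(0.12670147) = 7.279024°

7.2790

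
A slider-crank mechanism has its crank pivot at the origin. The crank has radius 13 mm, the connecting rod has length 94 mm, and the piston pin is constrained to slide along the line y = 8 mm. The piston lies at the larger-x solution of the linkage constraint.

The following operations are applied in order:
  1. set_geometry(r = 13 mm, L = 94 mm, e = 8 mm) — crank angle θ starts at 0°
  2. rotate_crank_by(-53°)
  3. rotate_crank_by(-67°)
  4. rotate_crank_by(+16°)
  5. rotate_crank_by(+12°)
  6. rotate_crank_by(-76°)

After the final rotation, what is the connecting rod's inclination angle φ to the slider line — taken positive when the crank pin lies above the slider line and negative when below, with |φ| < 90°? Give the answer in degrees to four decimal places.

-6.5379

set_geometry: r = 13 mm, L = 94 mm, e = 8 mm; θ ← 0°
rotate_crank_by(-53°): θ ← 0° -53° = -53°
rotate_crank_by(-67°): θ ← -53° -67° = -120°
rotate_crank_by(+16°): θ ← -120° +16° = -104°
rotate_crank_by(+12°): θ ← -104° +12° = -92°
rotate_crank_by(-76°): θ ← -92° -76° = -168°
crank pin P = (r cos θ, r sin θ) = (-12.715919, -2.702852)
h = r sin θ − e = -2.702852 − 8 = -10.702852
sin φ = h / L = -10.702852 / 94 = -0.11386013
φ = arcsin(-0.11386013) = -6.537883°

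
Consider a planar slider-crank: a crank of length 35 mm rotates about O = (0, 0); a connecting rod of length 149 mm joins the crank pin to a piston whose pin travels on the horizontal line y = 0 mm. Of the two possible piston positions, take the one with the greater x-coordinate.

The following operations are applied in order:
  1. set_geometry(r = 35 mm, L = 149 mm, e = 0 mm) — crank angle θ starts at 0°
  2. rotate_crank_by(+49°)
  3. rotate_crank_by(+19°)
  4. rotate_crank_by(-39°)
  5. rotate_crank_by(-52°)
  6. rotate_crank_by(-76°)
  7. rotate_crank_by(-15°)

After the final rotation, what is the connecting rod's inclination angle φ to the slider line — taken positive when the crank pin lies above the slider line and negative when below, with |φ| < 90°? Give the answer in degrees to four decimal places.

set_geometry: r = 35 mm, L = 149 mm, e = 0 mm; θ ← 0°
rotate_crank_by(+49°): θ ← 0° +49° = 49°
rotate_crank_by(+19°): θ ← 49° +19° = 68°
rotate_crank_by(-39°): θ ← 68° -39° = 29°
rotate_crank_by(-52°): θ ← 29° -52° = -23°
rotate_crank_by(-76°): θ ← -23° -76° = -99°
rotate_crank_by(-15°): θ ← -99° -15° = -114°
crank pin P = (r cos θ, r sin θ) = (-14.235783, -31.974091)
h = r sin θ − e = -31.974091 − 0 = -31.974091
sin φ = h / L = -31.974091 / 149 = -0.21459121
φ = arcsin(-0.21459121) = -12.391546°

-12.3915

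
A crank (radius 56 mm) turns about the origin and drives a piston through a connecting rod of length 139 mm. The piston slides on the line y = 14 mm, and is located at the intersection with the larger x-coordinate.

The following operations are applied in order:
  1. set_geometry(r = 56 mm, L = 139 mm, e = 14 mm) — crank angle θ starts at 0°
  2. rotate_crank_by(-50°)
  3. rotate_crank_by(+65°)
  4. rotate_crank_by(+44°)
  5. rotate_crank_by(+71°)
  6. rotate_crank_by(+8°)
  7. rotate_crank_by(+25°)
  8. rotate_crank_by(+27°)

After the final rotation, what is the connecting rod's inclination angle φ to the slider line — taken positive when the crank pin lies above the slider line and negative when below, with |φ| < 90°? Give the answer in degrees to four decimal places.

-9.8273

set_geometry: r = 56 mm, L = 139 mm, e = 14 mm; θ ← 0°
rotate_crank_by(-50°): θ ← 0° -50° = -50°
rotate_crank_by(+65°): θ ← -50° +65° = 15°
rotate_crank_by(+44°): θ ← 15° +44° = 59°
rotate_crank_by(+71°): θ ← 59° +71° = 130°
rotate_crank_by(+8°): θ ← 130° +8° = 138°
rotate_crank_by(+25°): θ ← 138° +25° = 163°
rotate_crank_by(+27°): θ ← 163° +27° = 190°
crank pin P = (r cos θ, r sin θ) = (-55.149234, -9.724298)
h = r sin θ − e = -9.724298 − 14 = -23.724298
sin φ = h / L = -23.724298 / 139 = -0.17067840
φ = arcsin(-0.17067840) = -9.827265°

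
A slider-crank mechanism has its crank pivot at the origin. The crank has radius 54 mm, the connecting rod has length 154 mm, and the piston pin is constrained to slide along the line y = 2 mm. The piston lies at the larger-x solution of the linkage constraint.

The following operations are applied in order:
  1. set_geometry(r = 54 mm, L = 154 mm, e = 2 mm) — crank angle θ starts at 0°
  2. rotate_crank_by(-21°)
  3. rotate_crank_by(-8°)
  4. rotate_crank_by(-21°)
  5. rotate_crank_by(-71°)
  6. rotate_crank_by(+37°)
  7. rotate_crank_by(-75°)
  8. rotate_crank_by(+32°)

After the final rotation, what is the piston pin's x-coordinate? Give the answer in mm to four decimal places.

114.7420

set_geometry: r = 54 mm, L = 154 mm, e = 2 mm; θ ← 0°
rotate_crank_by(-21°): θ ← 0° -21° = -21°
rotate_crank_by(-8°): θ ← -21° -8° = -29°
rotate_crank_by(-21°): θ ← -29° -21° = -50°
rotate_crank_by(-71°): θ ← -50° -71° = -121°
rotate_crank_by(+37°): θ ← -121° +37° = -84°
rotate_crank_by(-75°): θ ← -84° -75° = -159°
rotate_crank_by(+32°): θ ← -159° +32° = -127°
crank pin P = (r cos θ, r sin θ) = (-32.498011, -43.126318)
h = r sin θ − e = -43.126318 − 2 = -45.126318
x = r cos θ + √(L² − h²) = -32.498011 + √(23716.0 − 2036.3845) = -32.498011 + 147.239993 = 114.741981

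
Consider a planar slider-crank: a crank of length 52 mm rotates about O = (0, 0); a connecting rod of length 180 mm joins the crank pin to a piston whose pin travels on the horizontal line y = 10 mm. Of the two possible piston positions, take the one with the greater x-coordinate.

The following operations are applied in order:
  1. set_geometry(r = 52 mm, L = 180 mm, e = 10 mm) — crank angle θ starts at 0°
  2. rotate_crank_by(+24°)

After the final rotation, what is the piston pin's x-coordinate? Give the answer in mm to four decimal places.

set_geometry: r = 52 mm, L = 180 mm, e = 10 mm; θ ← 0°
rotate_crank_by(+24°): θ ← 0° +24° = 24°
crank pin P = (r cos θ, r sin θ) = (47.504364, 21.150305)
h = r sin θ − e = 21.150305 − 10 = 11.150305
x = r cos θ + √(L² − h²) = 47.504364 + √(32400.0 − 124.3293) = 47.504364 + 179.654309 = 227.158673

227.1587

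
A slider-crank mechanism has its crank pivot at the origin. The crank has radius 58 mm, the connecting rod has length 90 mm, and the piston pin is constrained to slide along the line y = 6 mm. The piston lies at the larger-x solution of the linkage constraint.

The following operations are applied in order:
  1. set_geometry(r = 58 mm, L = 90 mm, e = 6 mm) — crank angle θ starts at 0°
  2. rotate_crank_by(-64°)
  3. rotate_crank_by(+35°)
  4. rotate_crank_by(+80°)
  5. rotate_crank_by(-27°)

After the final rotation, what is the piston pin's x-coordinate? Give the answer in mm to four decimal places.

set_geometry: r = 58 mm, L = 90 mm, e = 6 mm; θ ← 0°
rotate_crank_by(-64°): θ ← 0° -64° = -64°
rotate_crank_by(+35°): θ ← -64° +35° = -29°
rotate_crank_by(+80°): θ ← -29° +80° = 51°
rotate_crank_by(-27°): θ ← 51° -27° = 24°
crank pin P = (r cos θ, r sin θ) = (52.985637, 23.590725)
h = r sin θ − e = 23.590725 − 6 = 17.590725
x = r cos θ + √(L² − h²) = 52.985637 + √(8100.0 − 309.4336) = 52.985637 + 88.264185 = 141.249822

141.2498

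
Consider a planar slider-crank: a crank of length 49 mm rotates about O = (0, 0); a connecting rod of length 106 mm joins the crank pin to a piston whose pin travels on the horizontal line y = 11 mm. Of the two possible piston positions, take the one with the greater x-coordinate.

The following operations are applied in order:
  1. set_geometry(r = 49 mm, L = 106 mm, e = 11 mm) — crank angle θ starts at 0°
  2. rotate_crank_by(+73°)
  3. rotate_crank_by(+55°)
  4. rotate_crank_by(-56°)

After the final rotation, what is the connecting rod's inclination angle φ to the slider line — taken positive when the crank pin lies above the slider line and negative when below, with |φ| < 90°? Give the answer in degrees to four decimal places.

19.6252

set_geometry: r = 49 mm, L = 106 mm, e = 11 mm; θ ← 0°
rotate_crank_by(+73°): θ ← 0° +73° = 73°
rotate_crank_by(+55°): θ ← 73° +55° = 128°
rotate_crank_by(-56°): θ ← 128° -56° = 72°
crank pin P = (r cos θ, r sin θ) = (15.141833, 46.601769)
h = r sin θ − e = 46.601769 − 11 = 35.601769
sin φ = h / L = 35.601769 / 106 = 0.33586575
φ = arcsin(0.33586575) = 19.625192°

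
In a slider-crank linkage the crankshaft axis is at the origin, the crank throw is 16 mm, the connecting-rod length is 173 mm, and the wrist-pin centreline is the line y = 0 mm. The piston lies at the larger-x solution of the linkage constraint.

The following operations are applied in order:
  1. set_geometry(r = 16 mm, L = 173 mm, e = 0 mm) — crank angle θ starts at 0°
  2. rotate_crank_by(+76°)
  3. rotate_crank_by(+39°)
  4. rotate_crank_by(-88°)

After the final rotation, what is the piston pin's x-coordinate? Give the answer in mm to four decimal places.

187.1035

set_geometry: r = 16 mm, L = 173 mm, e = 0 mm; θ ← 0°
rotate_crank_by(+76°): θ ← 0° +76° = 76°
rotate_crank_by(+39°): θ ← 76° +39° = 115°
rotate_crank_by(-88°): θ ← 115° -88° = 27°
crank pin P = (r cos θ, r sin θ) = (14.256104, 7.263848)
h = r sin θ − e = 7.263848 − 0 = 7.263848
x = r cos θ + √(L² − h²) = 14.256104 + √(29929.0 − 52.7635) = 14.256104 + 172.847437 = 187.103541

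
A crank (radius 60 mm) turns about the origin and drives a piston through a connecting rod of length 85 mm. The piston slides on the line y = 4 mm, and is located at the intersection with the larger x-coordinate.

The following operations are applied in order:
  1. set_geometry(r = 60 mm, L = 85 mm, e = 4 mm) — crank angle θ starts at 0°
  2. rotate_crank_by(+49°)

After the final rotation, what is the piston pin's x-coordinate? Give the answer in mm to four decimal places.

113.6653

set_geometry: r = 60 mm, L = 85 mm, e = 4 mm; θ ← 0°
rotate_crank_by(+49°): θ ← 0° +49° = 49°
crank pin P = (r cos θ, r sin θ) = (39.363542, 45.282575)
h = r sin θ − e = 45.282575 − 4 = 41.282575
x = r cos θ + √(L² − h²) = 39.363542 + √(7225.0 − 1704.2510) = 39.363542 + 74.301743 = 113.665285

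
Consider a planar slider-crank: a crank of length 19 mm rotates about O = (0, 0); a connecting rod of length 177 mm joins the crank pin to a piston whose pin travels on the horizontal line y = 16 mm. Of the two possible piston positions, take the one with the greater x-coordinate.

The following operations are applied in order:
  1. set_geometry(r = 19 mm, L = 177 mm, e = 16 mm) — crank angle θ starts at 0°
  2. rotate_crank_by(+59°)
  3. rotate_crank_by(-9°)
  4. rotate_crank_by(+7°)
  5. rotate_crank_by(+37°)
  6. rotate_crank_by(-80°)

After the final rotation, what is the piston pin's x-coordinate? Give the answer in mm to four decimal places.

set_geometry: r = 19 mm, L = 177 mm, e = 16 mm; θ ← 0°
rotate_crank_by(+59°): θ ← 0° +59° = 59°
rotate_crank_by(-9°): θ ← 59° -9° = 50°
rotate_crank_by(+7°): θ ← 50° +7° = 57°
rotate_crank_by(+37°): θ ← 57° +37° = 94°
rotate_crank_by(-80°): θ ← 94° -80° = 14°
crank pin P = (r cos θ, r sin θ) = (18.435619, 4.596516)
h = r sin θ − e = 4.596516 − 16 = -11.403484
x = r cos θ + √(L² − h²) = 18.435619 + √(31329.0 − 130.0394) = 18.435619 + 176.632275 = 195.067894

195.0679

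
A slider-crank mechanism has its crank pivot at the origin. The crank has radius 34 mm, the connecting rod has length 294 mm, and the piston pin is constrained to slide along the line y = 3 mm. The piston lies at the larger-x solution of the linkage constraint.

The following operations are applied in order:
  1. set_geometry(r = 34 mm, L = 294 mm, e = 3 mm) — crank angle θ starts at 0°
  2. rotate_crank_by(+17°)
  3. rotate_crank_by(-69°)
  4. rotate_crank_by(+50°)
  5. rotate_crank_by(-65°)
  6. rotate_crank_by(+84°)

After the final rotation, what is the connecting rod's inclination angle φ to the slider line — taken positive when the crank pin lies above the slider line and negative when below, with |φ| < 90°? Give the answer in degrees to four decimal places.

1.3527

set_geometry: r = 34 mm, L = 294 mm, e = 3 mm; θ ← 0°
rotate_crank_by(+17°): θ ← 0° +17° = 17°
rotate_crank_by(-69°): θ ← 17° -69° = -52°
rotate_crank_by(+50°): θ ← -52° +50° = -2°
rotate_crank_by(-65°): θ ← -2° -65° = -67°
rotate_crank_by(+84°): θ ← -67° +84° = 17°
crank pin P = (r cos θ, r sin θ) = (32.514362, 9.940638)
h = r sin θ − e = 9.940638 − 3 = 6.940638
sin φ = h / L = 6.940638 / 294 = 0.02360761
φ = arcsin(0.02360761) = 1.352742°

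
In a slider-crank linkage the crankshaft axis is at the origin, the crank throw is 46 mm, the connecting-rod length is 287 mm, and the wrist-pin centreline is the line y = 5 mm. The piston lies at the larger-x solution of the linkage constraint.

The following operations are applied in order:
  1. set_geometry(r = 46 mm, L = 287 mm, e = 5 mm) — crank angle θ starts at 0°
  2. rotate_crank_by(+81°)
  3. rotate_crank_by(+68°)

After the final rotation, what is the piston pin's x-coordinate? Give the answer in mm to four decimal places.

246.9610

set_geometry: r = 46 mm, L = 287 mm, e = 5 mm; θ ← 0°
rotate_crank_by(+81°): θ ← 0° +81° = 81°
rotate_crank_by(+68°): θ ← 81° +68° = 149°
crank pin P = (r cos θ, r sin θ) = (-39.429696, 23.691751)
h = r sin θ − e = 23.691751 − 5 = 18.691751
x = r cos θ + √(L² − h²) = -39.429696 + √(82369.0 − 349.3816) = -39.429696 + 286.390674 = 246.960979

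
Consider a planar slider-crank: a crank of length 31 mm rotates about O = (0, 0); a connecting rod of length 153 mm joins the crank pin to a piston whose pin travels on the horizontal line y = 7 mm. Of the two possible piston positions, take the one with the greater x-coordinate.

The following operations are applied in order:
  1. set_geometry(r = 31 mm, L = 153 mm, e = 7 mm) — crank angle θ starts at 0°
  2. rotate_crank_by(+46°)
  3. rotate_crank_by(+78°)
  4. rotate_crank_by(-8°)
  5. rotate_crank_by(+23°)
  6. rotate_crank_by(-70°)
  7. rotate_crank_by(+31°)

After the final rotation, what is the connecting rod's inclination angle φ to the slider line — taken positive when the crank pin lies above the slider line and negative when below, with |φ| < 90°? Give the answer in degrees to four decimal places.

8.8463

set_geometry: r = 31 mm, L = 153 mm, e = 7 mm; θ ← 0°
rotate_crank_by(+46°): θ ← 0° +46° = 46°
rotate_crank_by(+78°): θ ← 46° +78° = 124°
rotate_crank_by(-8°): θ ← 124° -8° = 116°
rotate_crank_by(+23°): θ ← 116° +23° = 139°
rotate_crank_by(-70°): θ ← 139° -70° = 69°
rotate_crank_by(+31°): θ ← 69° +31° = 100°
crank pin P = (r cos θ, r sin θ) = (-5.383094, 30.529040)
h = r sin θ − e = 30.529040 − 7 = 23.529040
sin φ = h / L = 23.529040 / 153 = 0.15378458
φ = arcsin(0.15378458) = 8.846313°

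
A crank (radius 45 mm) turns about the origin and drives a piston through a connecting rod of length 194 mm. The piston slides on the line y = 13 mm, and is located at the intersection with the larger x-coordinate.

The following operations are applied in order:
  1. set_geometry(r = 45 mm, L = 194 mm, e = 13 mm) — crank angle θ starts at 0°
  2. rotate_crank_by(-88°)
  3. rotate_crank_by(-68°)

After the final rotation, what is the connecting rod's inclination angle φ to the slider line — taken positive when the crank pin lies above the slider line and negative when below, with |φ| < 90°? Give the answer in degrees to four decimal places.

set_geometry: r = 45 mm, L = 194 mm, e = 13 mm; θ ← 0°
rotate_crank_by(-88°): θ ← 0° -88° = -88°
rotate_crank_by(-68°): θ ← -88° -68° = -156°
crank pin P = (r cos θ, r sin θ) = (-41.109546, -18.303149)
h = r sin θ − e = -18.303149 − 13 = -31.303149
sin φ = h / L = -31.303149 / 194 = -0.16135644
φ = arcsin(-0.16135644) = -9.285637°

-9.2856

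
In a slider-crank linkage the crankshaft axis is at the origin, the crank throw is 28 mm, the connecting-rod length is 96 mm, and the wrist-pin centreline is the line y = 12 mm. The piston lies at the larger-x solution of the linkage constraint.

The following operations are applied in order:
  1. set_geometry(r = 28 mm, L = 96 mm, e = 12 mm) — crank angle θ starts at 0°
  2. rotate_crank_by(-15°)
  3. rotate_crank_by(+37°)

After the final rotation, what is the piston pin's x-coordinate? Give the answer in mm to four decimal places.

121.9493

set_geometry: r = 28 mm, L = 96 mm, e = 12 mm; θ ← 0°
rotate_crank_by(-15°): θ ← 0° -15° = -15°
rotate_crank_by(+37°): θ ← -15° +37° = 22°
crank pin P = (r cos θ, r sin θ) = (25.961148, 10.488985)
h = r sin θ − e = 10.488985 − 12 = -1.511015
x = r cos θ + √(L² − h²) = 25.961148 + √(9216.0 − 2.2832) = 25.961148 + 95.988108 = 121.949256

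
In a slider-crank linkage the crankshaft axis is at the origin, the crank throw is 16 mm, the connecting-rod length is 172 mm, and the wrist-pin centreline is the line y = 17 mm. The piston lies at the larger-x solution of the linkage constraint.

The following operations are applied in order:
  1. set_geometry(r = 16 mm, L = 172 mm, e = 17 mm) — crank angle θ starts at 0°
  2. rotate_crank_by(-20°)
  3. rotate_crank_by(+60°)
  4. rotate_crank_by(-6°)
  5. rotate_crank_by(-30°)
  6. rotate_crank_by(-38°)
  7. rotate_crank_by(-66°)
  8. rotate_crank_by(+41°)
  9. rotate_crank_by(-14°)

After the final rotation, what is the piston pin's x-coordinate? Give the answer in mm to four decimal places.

set_geometry: r = 16 mm, L = 172 mm, e = 17 mm; θ ← 0°
rotate_crank_by(-20°): θ ← 0° -20° = -20°
rotate_crank_by(+60°): θ ← -20° +60° = 40°
rotate_crank_by(-6°): θ ← 40° -6° = 34°
rotate_crank_by(-30°): θ ← 34° -30° = 4°
rotate_crank_by(-38°): θ ← 4° -38° = -34°
rotate_crank_by(-66°): θ ← -34° -66° = -100°
rotate_crank_by(+41°): θ ← -100° +41° = -59°
rotate_crank_by(-14°): θ ← -59° -14° = -73°
crank pin P = (r cos θ, r sin θ) = (4.677947, -15.300876)
h = r sin θ − e = -15.300876 − 17 = -32.300876
x = r cos θ + √(L² − h²) = 4.677947 + √(29584.0 − 1043.3466) = 4.677947 + 168.939792 = 173.617740

173.6177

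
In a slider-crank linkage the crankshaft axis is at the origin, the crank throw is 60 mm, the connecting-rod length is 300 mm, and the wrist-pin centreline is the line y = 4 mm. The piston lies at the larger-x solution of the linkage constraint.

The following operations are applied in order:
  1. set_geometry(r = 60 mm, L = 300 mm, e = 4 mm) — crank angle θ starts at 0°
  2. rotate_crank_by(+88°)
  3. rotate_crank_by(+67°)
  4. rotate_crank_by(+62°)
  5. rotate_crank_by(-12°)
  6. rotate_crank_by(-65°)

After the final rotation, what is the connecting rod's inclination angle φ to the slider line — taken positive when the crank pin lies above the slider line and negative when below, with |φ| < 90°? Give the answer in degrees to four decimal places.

set_geometry: r = 60 mm, L = 300 mm, e = 4 mm; θ ← 0°
rotate_crank_by(+88°): θ ← 0° +88° = 88°
rotate_crank_by(+67°): θ ← 88° +67° = 155°
rotate_crank_by(+62°): θ ← 155° +62° = 217°
rotate_crank_by(-12°): θ ← 217° -12° = 205°
rotate_crank_by(-65°): θ ← 205° -65° = 140°
crank pin P = (r cos θ, r sin θ) = (-45.962667, 38.567257)
h = r sin θ − e = 38.567257 − 4 = 34.567257
sin φ = h / L = 34.567257 / 300 = 0.11522419
φ = arcsin(0.11522419) = 6.616556°

6.6166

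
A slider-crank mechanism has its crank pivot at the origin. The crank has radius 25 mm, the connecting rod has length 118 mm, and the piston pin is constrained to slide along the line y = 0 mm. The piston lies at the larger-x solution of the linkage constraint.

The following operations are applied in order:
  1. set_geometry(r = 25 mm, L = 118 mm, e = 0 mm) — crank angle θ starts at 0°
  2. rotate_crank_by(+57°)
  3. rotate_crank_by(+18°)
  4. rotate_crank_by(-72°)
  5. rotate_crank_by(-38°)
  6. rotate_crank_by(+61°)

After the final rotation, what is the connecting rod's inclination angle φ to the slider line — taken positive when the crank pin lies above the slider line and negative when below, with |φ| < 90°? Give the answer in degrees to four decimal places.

5.3290

set_geometry: r = 25 mm, L = 118 mm, e = 0 mm; θ ← 0°
rotate_crank_by(+57°): θ ← 0° +57° = 57°
rotate_crank_by(+18°): θ ← 57° +18° = 75°
rotate_crank_by(-72°): θ ← 75° -72° = 3°
rotate_crank_by(-38°): θ ← 3° -38° = -35°
rotate_crank_by(+61°): θ ← -35° +61° = 26°
crank pin P = (r cos θ, r sin θ) = (22.469851, 10.959279)
h = r sin θ − e = 10.959279 − 0 = 10.959279
sin φ = h / L = 10.959279 / 118 = 0.09287524
φ = arcsin(0.09287524) = 5.329039°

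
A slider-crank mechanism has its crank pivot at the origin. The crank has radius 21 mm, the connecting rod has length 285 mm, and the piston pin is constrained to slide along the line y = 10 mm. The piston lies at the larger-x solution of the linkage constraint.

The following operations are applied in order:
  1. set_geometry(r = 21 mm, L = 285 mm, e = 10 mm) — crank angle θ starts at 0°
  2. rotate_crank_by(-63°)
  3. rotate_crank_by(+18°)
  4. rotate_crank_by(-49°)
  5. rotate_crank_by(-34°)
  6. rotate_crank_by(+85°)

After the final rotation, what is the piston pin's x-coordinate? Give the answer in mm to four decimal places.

299.3187

set_geometry: r = 21 mm, L = 285 mm, e = 10 mm; θ ← 0°
rotate_crank_by(-63°): θ ← 0° -63° = -63°
rotate_crank_by(+18°): θ ← -63° +18° = -45°
rotate_crank_by(-49°): θ ← -45° -49° = -94°
rotate_crank_by(-34°): θ ← -94° -34° = -128°
rotate_crank_by(+85°): θ ← -128° +85° = -43°
crank pin P = (r cos θ, r sin θ) = (15.358428, -14.321966)
h = r sin θ − e = -14.321966 − 10 = -24.321966
x = r cos θ + √(L² − h²) = 15.358428 + √(81225.0 − 591.5580) = 15.358428 + 283.960282 = 299.318710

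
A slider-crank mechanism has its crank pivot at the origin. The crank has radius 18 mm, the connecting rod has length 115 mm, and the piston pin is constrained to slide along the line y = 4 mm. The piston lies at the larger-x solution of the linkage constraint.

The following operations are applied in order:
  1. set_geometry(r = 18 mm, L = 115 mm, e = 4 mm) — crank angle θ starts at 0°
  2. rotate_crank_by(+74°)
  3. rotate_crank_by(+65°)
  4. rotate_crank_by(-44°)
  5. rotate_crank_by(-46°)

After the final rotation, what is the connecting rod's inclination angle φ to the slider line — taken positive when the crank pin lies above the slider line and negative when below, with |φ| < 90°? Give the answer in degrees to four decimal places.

set_geometry: r = 18 mm, L = 115 mm, e = 4 mm; θ ← 0°
rotate_crank_by(+74°): θ ← 0° +74° = 74°
rotate_crank_by(+65°): θ ← 74° +65° = 139°
rotate_crank_by(-44°): θ ← 139° -44° = 95°
rotate_crank_by(-46°): θ ← 95° -46° = 49°
crank pin P = (r cos θ, r sin θ) = (11.809063, 13.584772)
h = r sin θ − e = 13.584772 − 4 = 9.584772
sin φ = h / L = 9.584772 / 115 = 0.08334585
φ = arcsin(0.08334585) = 4.780911°

4.7809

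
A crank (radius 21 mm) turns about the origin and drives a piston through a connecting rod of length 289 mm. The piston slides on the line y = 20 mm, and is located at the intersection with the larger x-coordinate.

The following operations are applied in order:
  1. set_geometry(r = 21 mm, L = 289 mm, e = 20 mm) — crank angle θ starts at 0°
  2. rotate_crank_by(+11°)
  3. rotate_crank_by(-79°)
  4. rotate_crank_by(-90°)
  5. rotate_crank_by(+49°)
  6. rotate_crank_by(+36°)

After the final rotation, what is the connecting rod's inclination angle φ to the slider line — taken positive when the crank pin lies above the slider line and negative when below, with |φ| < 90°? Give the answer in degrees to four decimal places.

set_geometry: r = 21 mm, L = 289 mm, e = 20 mm; θ ← 0°
rotate_crank_by(+11°): θ ← 0° +11° = 11°
rotate_crank_by(-79°): θ ← 11° -79° = -68°
rotate_crank_by(-90°): θ ← -68° -90° = -158°
rotate_crank_by(+49°): θ ← -158° +49° = -109°
rotate_crank_by(+36°): θ ← -109° +36° = -73°
crank pin P = (r cos θ, r sin θ) = (6.139806, -20.082400)
h = r sin θ − e = -20.082400 − 20 = -40.082400
sin φ = h / L = -40.082400 / 289 = -0.13869343
φ = arcsin(-0.13869343) = -7.972247°

-7.9722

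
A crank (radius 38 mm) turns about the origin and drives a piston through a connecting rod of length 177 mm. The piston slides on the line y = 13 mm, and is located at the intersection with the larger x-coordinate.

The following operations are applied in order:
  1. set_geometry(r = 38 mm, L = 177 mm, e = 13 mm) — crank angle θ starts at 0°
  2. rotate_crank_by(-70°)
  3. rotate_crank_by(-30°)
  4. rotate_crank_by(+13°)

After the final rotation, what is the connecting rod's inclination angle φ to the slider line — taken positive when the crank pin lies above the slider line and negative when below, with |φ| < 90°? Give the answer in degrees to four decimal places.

-16.7288

set_geometry: r = 38 mm, L = 177 mm, e = 13 mm; θ ← 0°
rotate_crank_by(-70°): θ ← 0° -70° = -70°
rotate_crank_by(-30°): θ ← -70° -30° = -100°
rotate_crank_by(+13°): θ ← -100° +13° = -87°
crank pin P = (r cos θ, r sin θ) = (1.988766, -37.947922)
h = r sin θ − e = -37.947922 − 13 = -50.947922
sin φ = h / L = -50.947922 / 177 = -0.28784137
φ = arcsin(-0.28784137) = -16.728766°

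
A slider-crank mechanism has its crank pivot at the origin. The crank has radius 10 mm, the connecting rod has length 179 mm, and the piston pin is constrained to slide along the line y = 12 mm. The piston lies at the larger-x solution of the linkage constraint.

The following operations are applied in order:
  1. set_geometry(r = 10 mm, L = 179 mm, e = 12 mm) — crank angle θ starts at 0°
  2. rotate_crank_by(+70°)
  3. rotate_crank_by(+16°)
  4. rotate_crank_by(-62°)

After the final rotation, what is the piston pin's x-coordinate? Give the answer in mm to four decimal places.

set_geometry: r = 10 mm, L = 179 mm, e = 12 mm; θ ← 0°
rotate_crank_by(+70°): θ ← 0° +70° = 70°
rotate_crank_by(+16°): θ ← 70° +16° = 86°
rotate_crank_by(-62°): θ ← 86° -62° = 24°
crank pin P = (r cos θ, r sin θ) = (9.135455, 4.067366)
h = r sin θ − e = 4.067366 − 12 = -7.932634
x = r cos θ + √(L² − h²) = 9.135455 + √(32041.0 − 62.9267) = 9.135455 + 178.824141 = 187.959595

187.9596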